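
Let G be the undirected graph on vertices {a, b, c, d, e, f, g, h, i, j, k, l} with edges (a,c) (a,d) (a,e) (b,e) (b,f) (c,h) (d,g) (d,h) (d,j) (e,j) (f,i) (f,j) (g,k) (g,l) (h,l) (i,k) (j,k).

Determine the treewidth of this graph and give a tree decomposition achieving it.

Treewidth 3.
One optimal decomposition is:
Bags: B1 = {c, g, h, l}  B2 = {c, d, g, h}  B3 = {a, c, d, g}  B4 = {a, d, g, k}  B5 = {a, d, j, k}  B6 = {a, e, j, k}  B7 = {e, i, j, k}  B8 = {e, f, i, j}  B9 = {b, e, f, i}
Tree: B1–B2, B2–B3, B3–B4, B4–B5, B5–B6, B6–B7, B7–B8, B8–B9

Each bag holds 4 vertices, so the decomposition has width 3, which upper-bounds the treewidth. For the lower bound: the 4 vertex sets {c,h,l}, {g}, {d}, {a,e,j,k} are disjoint, each induces a connected subgraph, and every pair is joined by at least one edge of G. Contracting each set to a single vertex therefore yields K_{4} as a minor, and since treewidth is minor-monotone, tw(G) ≥ tw(K_{4}) = 3. Combining the bounds, tw(G) = 3.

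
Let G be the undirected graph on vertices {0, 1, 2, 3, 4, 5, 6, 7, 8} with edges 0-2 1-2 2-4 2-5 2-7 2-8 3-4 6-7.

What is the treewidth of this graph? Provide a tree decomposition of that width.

Treewidth 1.
Bags: B1 = {2, 4}  B2 = {1, 2}  B3 = {2, 7}  B4 = {3, 4}  B5 = {2, 8}  B6 = {6, 7}  B7 = {0, 2}  B8 = {2, 5}
Tree: B1–B2, B1–B3, B1–B4, B1–B5, B3–B6, B5–B7, B5–B8

Each bag holds 2 vertices, so the decomposition has width 1, which upper-bounds the treewidth. Any graph with an edge has treewidth ≥ 1, and G has the edge 2–4. Hence tw(G) = 1 exactly.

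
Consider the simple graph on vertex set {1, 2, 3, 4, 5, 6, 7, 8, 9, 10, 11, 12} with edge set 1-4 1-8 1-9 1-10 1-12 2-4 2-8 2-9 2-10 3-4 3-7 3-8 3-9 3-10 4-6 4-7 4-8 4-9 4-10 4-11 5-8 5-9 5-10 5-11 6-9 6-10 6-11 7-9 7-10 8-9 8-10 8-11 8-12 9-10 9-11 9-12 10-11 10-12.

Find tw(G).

A width-4 tree decomposition is:
Bags: B1 = {4, 8, 9, 10, 11}  B2 = {5, 8, 9, 10, 11}  B3 = {3, 4, 8, 9, 10}  B4 = {1, 4, 8, 9, 10}  B5 = {4, 6, 9, 10, 11}  B6 = {1, 8, 9, 10, 12}  B7 = {2, 4, 8, 9, 10}  B8 = {3, 4, 7, 9, 10}
Tree: B1–B2, B1–B3, B1–B4, B1–B5, B4–B6, B1–B7, B3–B8
Every bag has size at most 5, so the width is 5 − 1 = 4 and tw(G) ≤ 4. For the lower bound, the 5 vertices {1, 8, 9, 10, 12} are pairwise adjacent, and any tree decomposition puts a clique entirely inside one bag — forcing width ≥ 4. The upper and lower bounds meet at 4, so that is the treewidth.

4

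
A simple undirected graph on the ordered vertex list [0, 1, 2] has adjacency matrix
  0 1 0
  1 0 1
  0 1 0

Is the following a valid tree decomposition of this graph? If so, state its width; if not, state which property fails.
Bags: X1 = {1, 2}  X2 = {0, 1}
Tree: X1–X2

Vertex coverage: the bags together contain {0, 1, 2}, the full vertex set. Edge coverage: each edge of G has both endpoints in at least one bag. Running intersection: for every vertex, the bags containing it form a connected subtree. All three properties hold, so this is a valid tree decomposition of width max|bag| − 1 = 1, and hence tw(G) ≤ 1.

Yes; width 1.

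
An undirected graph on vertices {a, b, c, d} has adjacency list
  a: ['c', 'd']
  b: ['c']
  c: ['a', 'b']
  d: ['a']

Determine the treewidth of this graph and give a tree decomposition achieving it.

Treewidth 1.
One optimal decomposition is:
Bags: B1 = {a, d}  B2 = {a, c}  B3 = {b, c}
Tree: B1–B2, B2–B3

The largest bag has 2 vertices, giving width 1; this decomposition certifies tw(G) ≤ 1. G has an edge, so its treewidth is at least 1. Combining the bounds, tw(G) = 1.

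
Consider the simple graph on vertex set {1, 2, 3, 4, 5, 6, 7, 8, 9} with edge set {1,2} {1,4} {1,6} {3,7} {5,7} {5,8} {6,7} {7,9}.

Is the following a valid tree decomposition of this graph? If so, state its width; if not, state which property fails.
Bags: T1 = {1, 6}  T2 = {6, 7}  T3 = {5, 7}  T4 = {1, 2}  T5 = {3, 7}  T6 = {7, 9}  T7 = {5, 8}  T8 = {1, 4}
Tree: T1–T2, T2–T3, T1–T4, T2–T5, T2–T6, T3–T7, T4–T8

Checking the three conditions: (i) the bags cover all of {1, 2, 3, 4, 5, 6, 7, 8, 9}; (ii) for each edge, some bag contains both endpoints; (iii) the bags containing any fixed vertex form a subtree. All hold, so the decomposition is valid with width 2 − 1 = 1.

Yes; width 1.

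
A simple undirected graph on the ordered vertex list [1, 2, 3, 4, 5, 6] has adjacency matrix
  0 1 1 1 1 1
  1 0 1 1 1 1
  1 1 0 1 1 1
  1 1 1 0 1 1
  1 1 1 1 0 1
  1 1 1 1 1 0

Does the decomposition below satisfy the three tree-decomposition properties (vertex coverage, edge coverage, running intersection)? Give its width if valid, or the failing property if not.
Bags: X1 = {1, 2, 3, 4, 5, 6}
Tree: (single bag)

Every vertex of G appears in some bag (union = {1, 2, 3, 4, 5, 6}); every edge is covered by a bag; and for each vertex v the set of bags containing v is connected in the bag tree. The decomposition is therefore valid. The largest bag has 6 vertices, so the width is 5.

Yes; width 5.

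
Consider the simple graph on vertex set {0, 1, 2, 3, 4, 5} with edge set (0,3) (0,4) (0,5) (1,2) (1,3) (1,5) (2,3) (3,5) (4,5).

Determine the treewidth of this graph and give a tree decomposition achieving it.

Treewidth 2.
One optimal decomposition is:
Bags: B1 = {0, 3, 5}  B2 = {1, 3, 5}  B3 = {0, 4, 5}  B4 = {1, 2, 3}
Tree: B1–B2, B1–B3, B2–B4

Each bag holds 3 vertices, so the decomposition has width 2, which upper-bounds the treewidth. Conversely, {0, 3, 5} is a clique of size 3, and the vertices of any clique must share a bag in every tree decomposition; so some bag has ≥ 3 vertices and tw(G) ≥ 2. Combining the bounds, tw(G) = 2.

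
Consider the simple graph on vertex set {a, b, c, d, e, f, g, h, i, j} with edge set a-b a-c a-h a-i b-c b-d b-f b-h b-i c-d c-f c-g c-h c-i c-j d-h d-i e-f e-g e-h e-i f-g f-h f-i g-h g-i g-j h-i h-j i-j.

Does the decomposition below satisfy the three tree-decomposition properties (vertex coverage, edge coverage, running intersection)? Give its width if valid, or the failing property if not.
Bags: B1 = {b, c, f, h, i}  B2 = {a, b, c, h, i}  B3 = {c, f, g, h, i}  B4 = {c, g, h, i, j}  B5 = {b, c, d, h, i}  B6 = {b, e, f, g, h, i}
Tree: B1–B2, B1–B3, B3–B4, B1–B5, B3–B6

A tree decomposition must satisfy three properties: every vertex lies in some bag; for every edge, both endpoints lie together in some bag; and for every vertex, the bags containing it form a connected subtree. Here bags containing vertex b are not connected in the tree, so the decomposition is invalid.

No — bags containing vertex b are not connected in the tree.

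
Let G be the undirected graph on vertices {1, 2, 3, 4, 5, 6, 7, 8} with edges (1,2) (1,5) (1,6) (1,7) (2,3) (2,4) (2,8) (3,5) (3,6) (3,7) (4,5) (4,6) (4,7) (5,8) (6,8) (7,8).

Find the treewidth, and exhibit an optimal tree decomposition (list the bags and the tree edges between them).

Treewidth 4.
One such decomposition:
Bags: B1 = {1, 3, 4, 7, 8}  B2 = {1, 3, 4, 5, 8}  B3 = {1, 3, 4, 6, 8}  B4 = {1, 2, 3, 4, 8}
Tree: B1–B2, B2–B3, B3–B4

Every bag has size at most 5, so the width is 5 − 1 = 4 and tw(G) ≤ 4. For the lower bound: the 5 vertex sets {1,7}, {3,5}, {6,8}, {4}, {2} are disjoint, each induces a connected subgraph, and every pair is joined by at least one edge of G. Contracting each set to a single vertex therefore yields K_{5} as a minor, and since treewidth is minor-monotone, tw(G) ≥ tw(K_{5}) = 4. Combining the bounds, tw(G) = 4.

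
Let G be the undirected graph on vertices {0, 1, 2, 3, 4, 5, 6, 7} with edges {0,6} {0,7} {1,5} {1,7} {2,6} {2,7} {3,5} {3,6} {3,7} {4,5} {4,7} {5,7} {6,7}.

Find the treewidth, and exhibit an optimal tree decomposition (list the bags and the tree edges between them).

Each bag holds 3 vertices, so the decomposition has width 2, which upper-bounds the treewidth. Conversely, {0, 6, 7} is a clique of size 3, and the vertices of any clique must share a bag in every tree decomposition; so some bag has ≥ 3 vertices and tw(G) ≥ 2. Combining the bounds, tw(G) = 2.

Treewidth 2.
One such decomposition:
Bags: B1 = {3, 6, 7}  B2 = {2, 6, 7}  B3 = {0, 6, 7}  B4 = {3, 5, 7}  B5 = {1, 5, 7}  B6 = {4, 5, 7}
Tree: B1–B2, B1–B3, B1–B4, B4–B5, B4–B6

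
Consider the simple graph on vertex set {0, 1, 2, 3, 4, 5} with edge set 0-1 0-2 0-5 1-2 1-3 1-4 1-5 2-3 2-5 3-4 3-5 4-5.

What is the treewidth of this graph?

A width-3 tree decomposition is:
Bags: B1 = {0, 1, 2, 5}  B2 = {1, 2, 3, 5}  B3 = {1, 3, 4, 5}
Tree: B1–B2, B2–B3
The largest bag has 4 vertices, giving width 3; this decomposition certifies tw(G) ≤ 3. On the other hand G contains the 4-clique {0, 1, 2, 5}. A clique must lie in a single bag of any decomposition, so no decomposition can have width below 3. Therefore the treewidth is 3.

3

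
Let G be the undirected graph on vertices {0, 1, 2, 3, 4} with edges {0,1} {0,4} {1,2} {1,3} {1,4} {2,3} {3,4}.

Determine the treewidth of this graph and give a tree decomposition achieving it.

Each bag holds 3 vertices, so the decomposition has width 2, which upper-bounds the treewidth. For the lower bound, the 3 vertices {0, 1, 4} are pairwise adjacent, and any tree decomposition puts a clique entirely inside one bag — forcing width ≥ 2. Combining the bounds, tw(G) = 2.

Treewidth 2.
One such decomposition:
Bags: B1 = {1, 3, 4}  B2 = {0, 1, 4}  B3 = {1, 2, 3}
Tree: B1–B2, B1–B3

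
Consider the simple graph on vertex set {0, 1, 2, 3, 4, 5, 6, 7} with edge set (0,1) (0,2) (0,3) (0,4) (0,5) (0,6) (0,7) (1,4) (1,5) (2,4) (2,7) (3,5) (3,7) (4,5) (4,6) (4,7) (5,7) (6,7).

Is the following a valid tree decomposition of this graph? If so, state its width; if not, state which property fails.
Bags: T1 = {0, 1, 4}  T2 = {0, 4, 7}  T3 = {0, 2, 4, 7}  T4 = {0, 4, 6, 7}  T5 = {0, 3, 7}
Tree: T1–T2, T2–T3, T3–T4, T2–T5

A tree decomposition must satisfy three properties: every vertex lies in some bag; for every edge, both endpoints lie together in some bag; and for every vertex, the bags containing it form a connected subtree. Here vertex 5 appears in no bag, so the decomposition is invalid.

No — vertex 5 appears in no bag.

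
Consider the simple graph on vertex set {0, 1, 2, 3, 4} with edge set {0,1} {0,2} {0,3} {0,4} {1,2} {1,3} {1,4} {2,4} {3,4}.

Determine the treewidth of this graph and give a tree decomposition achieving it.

The largest bag has 4 vertices, giving width 3; this decomposition certifies tw(G) ≤ 3. For the lower bound, the 4 vertices {0, 1, 2, 4} are pairwise adjacent, and any tree decomposition puts a clique entirely inside one bag — forcing width ≥ 3. Hence tw(G) = 3 exactly.

Treewidth 3.
One such decomposition:
Bags: B1 = {0, 1, 3, 4}  B2 = {0, 1, 2, 4}
Tree: B1–B2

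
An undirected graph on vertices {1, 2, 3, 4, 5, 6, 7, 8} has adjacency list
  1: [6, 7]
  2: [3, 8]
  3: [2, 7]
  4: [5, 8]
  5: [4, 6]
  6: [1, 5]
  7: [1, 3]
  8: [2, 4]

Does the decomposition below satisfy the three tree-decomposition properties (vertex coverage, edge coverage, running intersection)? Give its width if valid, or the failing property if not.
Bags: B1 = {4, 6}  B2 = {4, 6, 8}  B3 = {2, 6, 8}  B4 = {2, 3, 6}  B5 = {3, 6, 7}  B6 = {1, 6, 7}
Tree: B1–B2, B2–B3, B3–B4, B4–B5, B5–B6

A tree decomposition must satisfy three properties: every vertex lies in some bag; for every edge, both endpoints lie together in some bag; and for every vertex, the bags containing it form a connected subtree. Here vertex 5 appears in no bag, so the decomposition is invalid.

No — vertex 5 appears in no bag.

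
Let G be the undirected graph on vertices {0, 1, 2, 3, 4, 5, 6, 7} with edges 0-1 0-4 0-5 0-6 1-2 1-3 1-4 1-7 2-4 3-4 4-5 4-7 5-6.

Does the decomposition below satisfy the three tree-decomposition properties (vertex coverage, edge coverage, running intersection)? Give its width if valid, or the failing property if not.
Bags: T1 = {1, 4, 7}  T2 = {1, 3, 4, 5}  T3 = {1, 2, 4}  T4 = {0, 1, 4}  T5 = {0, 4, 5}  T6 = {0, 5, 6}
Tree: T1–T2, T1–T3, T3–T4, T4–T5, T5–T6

No — bags containing vertex 5 are not connected in the tree.

A tree decomposition must satisfy three properties: every vertex lies in some bag; for every edge, both endpoints lie together in some bag; and for every vertex, the bags containing it form a connected subtree. Here bags containing vertex 5 are not connected in the tree, so the decomposition is invalid.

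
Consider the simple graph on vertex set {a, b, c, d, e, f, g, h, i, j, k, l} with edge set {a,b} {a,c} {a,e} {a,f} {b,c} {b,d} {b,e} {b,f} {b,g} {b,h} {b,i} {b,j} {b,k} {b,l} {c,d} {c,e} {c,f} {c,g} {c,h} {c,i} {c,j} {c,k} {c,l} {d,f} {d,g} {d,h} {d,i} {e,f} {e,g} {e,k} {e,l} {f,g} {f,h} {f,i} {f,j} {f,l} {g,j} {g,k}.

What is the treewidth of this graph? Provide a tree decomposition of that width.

Every bag has size at most 5, so the width is 5 − 1 = 4 and tw(G) ≤ 4. For the lower bound, the 5 vertices {b, c, d, f, g} are pairwise adjacent, and any tree decomposition puts a clique entirely inside one bag — forcing width ≥ 4. Hence tw(G) = 4 exactly.

Treewidth 4.
One optimal decomposition is:
Bags: B1 = {b, c, d, f, g}  B2 = {b, c, e, f, g}  B3 = {a, b, c, e, f}  B4 = {b, c, e, g, k}  B5 = {b, c, d, f, i}  B6 = {b, c, f, g, j}  B7 = {b, c, e, f, l}  B8 = {b, c, d, f, h}
Tree: B1–B2, B2–B3, B2–B4, B1–B5, B2–B6, B3–B7, B5–B8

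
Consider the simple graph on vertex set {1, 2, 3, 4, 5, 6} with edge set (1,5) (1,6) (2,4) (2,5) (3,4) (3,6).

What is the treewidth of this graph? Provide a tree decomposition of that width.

Every bag has size at most 3, so the width is 3 − 1 = 2 and tw(G) ≤ 2. The edges 6–1–5–2–4–3–6 form a cycle, so G is not a tree and its treewidth is at least 2. Combining the bounds, tw(G) = 2.

Treewidth 2.
One such decomposition:
Bags: B1 = {1, 5, 6}  B2 = {2, 5, 6}  B3 = {2, 4, 6}  B4 = {3, 4, 6}
Tree: B1–B2, B2–B3, B3–B4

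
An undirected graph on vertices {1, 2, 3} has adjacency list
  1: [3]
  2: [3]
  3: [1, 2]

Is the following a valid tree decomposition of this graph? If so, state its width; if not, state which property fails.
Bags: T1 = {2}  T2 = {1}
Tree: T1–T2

No — vertex 3 appears in no bag.

A tree decomposition must satisfy three properties: every vertex lies in some bag; for every edge, both endpoints lie together in some bag; and for every vertex, the bags containing it form a connected subtree. Here vertex 3 appears in no bag, so the decomposition is invalid.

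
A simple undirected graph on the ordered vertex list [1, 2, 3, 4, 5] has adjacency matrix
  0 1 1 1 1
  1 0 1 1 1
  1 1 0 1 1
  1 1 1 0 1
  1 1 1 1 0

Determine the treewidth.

A width-4 tree decomposition is:
Bags: B1 = {1, 2, 3, 4, 5}
Tree: (single bag)
A single bag containing all 5 vertices is trivially a valid decomposition of width 4. For the lower bound, the 5 vertices {1, 2, 3, 4, 5} are pairwise adjacent, and any tree decomposition puts a clique entirely inside one bag — forcing width ≥ 4. Combining the bounds, tw(G) = 4.

4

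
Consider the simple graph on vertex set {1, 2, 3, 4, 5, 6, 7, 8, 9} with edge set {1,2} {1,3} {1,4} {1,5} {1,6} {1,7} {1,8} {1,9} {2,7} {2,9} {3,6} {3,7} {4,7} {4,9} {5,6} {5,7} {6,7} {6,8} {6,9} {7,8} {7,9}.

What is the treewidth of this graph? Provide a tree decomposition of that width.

Each bag holds 4 vertices, so the decomposition has width 3, which upper-bounds the treewidth. For the lower bound, the 4 vertices {1, 2, 7, 9} are pairwise adjacent, and any tree decomposition puts a clique entirely inside one bag — forcing width ≥ 3. Combining the bounds, tw(G) = 3.

Treewidth 3.
One such decomposition:
Bags: B1 = {1, 6, 7, 9}  B2 = {1, 2, 7, 9}  B3 = {1, 4, 7, 9}  B4 = {1, 6, 7, 8}  B5 = {1, 5, 6, 7}  B6 = {1, 3, 6, 7}
Tree: B1–B2, B2–B3, B1–B4, B1–B5, B4–B6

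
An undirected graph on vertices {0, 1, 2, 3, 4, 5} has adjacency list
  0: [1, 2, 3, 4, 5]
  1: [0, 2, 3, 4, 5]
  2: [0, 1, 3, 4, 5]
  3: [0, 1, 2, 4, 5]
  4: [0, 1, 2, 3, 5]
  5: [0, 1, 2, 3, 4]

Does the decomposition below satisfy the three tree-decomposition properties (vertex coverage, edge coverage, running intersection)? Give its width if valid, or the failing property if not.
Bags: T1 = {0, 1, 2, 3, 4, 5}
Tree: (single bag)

Yes; width 5.

Every vertex of G appears in some bag (union = {0, 1, 2, 3, 4, 5}); every edge is covered by a bag; and for each vertex v the set of bags containing v is connected in the bag tree. The decomposition is therefore valid. The largest bag has 6 vertices, so the width is 5.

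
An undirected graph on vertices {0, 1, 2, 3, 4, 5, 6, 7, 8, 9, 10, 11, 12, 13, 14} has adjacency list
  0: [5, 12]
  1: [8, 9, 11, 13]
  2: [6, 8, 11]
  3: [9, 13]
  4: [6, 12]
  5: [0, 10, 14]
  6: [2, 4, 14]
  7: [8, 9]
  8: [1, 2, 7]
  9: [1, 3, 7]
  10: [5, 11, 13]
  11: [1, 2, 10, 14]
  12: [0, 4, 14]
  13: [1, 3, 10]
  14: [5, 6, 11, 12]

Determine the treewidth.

A width-3 tree decomposition is:
Bags: B1 = {0, 4, 5, 12}  B2 = {4, 5, 12, 14}  B3 = {4, 5, 6, 14}  B4 = {5, 6, 10, 14}  B5 = {6, 10, 11, 14}  B6 = {2, 6, 10, 11}  B7 = {2, 10, 11, 13}  B8 = {1, 2, 11, 13}  B9 = {1, 2, 8, 13}  B10 = {1, 3, 8, 13}  B11 = {1, 3, 8, 9}  B12 = {3, 7, 8, 9}
Tree: B1–B2, B2–B3, B3–B4, B4–B5, B5–B6, B6–B7, B7–B8, B8–B9, B9–B10, B10–B11, B11–B12
Each bag holds 4 vertices, so the decomposition has width 3, which upper-bounds the treewidth. For the lower bound: the 4 vertex sets {0,4,12}, {5}, {14}, {2,6,10,11} are disjoint, each induces a connected subgraph, and every pair is joined by at least one edge of G. Contracting each set to a single vertex therefore yields K_{4} as a minor, and since treewidth is minor-monotone, tw(G) ≥ tw(K_{4}) = 3. The upper and lower bounds meet at 3, so that is the treewidth.

3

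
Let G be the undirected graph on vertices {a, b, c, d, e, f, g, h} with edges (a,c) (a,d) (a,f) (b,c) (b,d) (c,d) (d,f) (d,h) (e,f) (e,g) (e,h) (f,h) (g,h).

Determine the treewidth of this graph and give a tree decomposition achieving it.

Each bag holds 3 vertices, so the decomposition has width 2, which upper-bounds the treewidth. For the lower bound, the 3 vertices {a, c, d} are pairwise adjacent, and any tree decomposition puts a clique entirely inside one bag — forcing width ≥ 2. Therefore the treewidth is 2.

Treewidth 2.
One optimal decomposition is:
Bags: B1 = {a, c, d}  B2 = {a, d, f}  B3 = {d, f, h}  B4 = {e, f, h}  B5 = {e, g, h}  B6 = {b, c, d}
Tree: B1–B2, B2–B3, B3–B4, B4–B5, B1–B6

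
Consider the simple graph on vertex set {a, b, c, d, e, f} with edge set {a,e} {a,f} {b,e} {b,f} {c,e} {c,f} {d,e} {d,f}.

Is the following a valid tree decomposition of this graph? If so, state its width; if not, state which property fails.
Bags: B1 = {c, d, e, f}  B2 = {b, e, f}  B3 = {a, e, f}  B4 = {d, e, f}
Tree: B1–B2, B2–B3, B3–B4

A tree decomposition must satisfy three properties: every vertex lies in some bag; for every edge, both endpoints lie together in some bag; and for every vertex, the bags containing it form a connected subtree. Here bags containing vertex d are not connected in the tree, so the decomposition is invalid.

No — bags containing vertex d are not connected in the tree.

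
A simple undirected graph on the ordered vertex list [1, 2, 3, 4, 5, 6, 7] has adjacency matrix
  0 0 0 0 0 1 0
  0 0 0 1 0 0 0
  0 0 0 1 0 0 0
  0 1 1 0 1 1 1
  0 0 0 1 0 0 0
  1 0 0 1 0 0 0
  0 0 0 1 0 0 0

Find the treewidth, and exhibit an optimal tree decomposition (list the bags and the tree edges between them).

The largest bag has 2 vertices, giving width 1; this decomposition certifies tw(G) ≤ 1. G has an edge, so its treewidth is at least 1. Therefore the treewidth is 1.

Treewidth 1.
Bags: B1 = {4, 7}  B2 = {2, 4}  B3 = {4, 5}  B4 = {3, 4}  B5 = {4, 6}  B6 = {1, 6}
Tree: B1–B2, B1–B3, B1–B4, B1–B5, B5–B6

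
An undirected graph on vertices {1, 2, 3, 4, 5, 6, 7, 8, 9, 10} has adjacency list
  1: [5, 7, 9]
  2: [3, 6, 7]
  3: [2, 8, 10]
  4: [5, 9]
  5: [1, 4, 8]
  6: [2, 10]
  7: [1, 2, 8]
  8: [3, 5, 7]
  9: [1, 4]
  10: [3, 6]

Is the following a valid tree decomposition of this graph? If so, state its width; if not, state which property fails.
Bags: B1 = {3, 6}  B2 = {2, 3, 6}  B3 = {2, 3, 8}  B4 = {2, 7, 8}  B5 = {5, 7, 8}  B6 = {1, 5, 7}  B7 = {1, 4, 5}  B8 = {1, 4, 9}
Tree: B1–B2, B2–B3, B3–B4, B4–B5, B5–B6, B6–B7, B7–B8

A tree decomposition must satisfy three properties: every vertex lies in some bag; for every edge, both endpoints lie together in some bag; and for every vertex, the bags containing it form a connected subtree. Here vertex 10 appears in no bag, so the decomposition is invalid.

No — vertex 10 appears in no bag.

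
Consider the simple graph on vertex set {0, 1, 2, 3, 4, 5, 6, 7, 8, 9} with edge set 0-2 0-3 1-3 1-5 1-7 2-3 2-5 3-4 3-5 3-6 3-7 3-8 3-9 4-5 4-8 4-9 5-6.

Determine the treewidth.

A width-2 tree decomposition is:
Bags: B1 = {3, 5, 6}  B2 = {1, 3, 5}  B3 = {2, 3, 5}  B4 = {3, 4, 5}  B5 = {0, 2, 3}  B6 = {3, 4, 8}  B7 = {3, 4, 9}  B8 = {1, 3, 7}
Tree: B1–B2, B2–B3, B1–B4, B3–B5, B4–B6, B4–B7, B2–B8
The largest bag has 3 vertices, giving width 2; this decomposition certifies tw(G) ≤ 2. Conversely, {0, 2, 3} is a clique of size 3, and the vertices of any clique must share a bag in every tree decomposition; so some bag has ≥ 3 vertices and tw(G) ≥ 2. Therefore the treewidth is 2.

2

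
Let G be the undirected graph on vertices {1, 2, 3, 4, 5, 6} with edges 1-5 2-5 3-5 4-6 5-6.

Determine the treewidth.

1

A width-1 tree decomposition is:
Bags: B1 = {5, 6}  B2 = {4, 6}  B3 = {2, 5}  B4 = {3, 5}  B5 = {1, 5}
Tree: B1–B2, B1–B3, B3–B4, B4–B5
The largest bag has 2 vertices, giving width 1; this decomposition certifies tw(G) ≤ 1. G has an edge, so its treewidth is at least 1. Hence tw(G) = 1 exactly.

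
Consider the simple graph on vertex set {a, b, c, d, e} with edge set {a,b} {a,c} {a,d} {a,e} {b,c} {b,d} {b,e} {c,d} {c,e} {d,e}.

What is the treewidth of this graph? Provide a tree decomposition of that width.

With just one bag of size 5, the width is 5 − 1 = 4, so tw(G) ≤ 4. On the other hand G contains the 5-clique {a, b, c, d, e}. A clique must lie in a single bag of any decomposition, so no decomposition can have width below 4. Hence tw(G) = 4 exactly.

Treewidth 4.
One such decomposition:
Bags: B1 = {a, b, c, d, e}
Tree: (single bag)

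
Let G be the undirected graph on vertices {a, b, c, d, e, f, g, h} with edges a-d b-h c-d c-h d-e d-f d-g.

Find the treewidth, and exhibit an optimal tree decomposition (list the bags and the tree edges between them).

Treewidth 1.
One optimal decomposition is:
Bags: B1 = {d, e}  B2 = {c, d}  B3 = {d, f}  B4 = {c, h}  B5 = {d, g}  B6 = {a, d}  B7 = {b, h}
Tree: B1–B2, B2–B3, B2–B4, B2–B5, B5–B6, B4–B7

The largest bag has 2 vertices, giving width 1; this decomposition certifies tw(G) ≤ 1. Any graph with an edge has treewidth ≥ 1, and G has the edge d–e. Hence tw(G) = 1 exactly.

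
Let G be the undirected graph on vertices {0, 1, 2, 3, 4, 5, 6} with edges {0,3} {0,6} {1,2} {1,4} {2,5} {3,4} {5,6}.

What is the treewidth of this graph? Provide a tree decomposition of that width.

Treewidth 2.
Bags: B1 = {0, 3, 6}  B2 = {3, 4, 6}  B3 = {1, 4, 6}  B4 = {1, 2, 6}  B5 = {2, 5, 6}
Tree: B1–B2, B2–B3, B3–B4, B4–B5

Every bag has size at most 3, so the width is 3 − 1 = 2 and tw(G) ≤ 2. Since 6–0–3–4–1–2–5–6 is a cycle in G, G is not acyclic. Forests are exactly the graphs of treewidth ≤ 1, so tw(G) ≥ 2. The upper and lower bounds meet at 2, so that is the treewidth.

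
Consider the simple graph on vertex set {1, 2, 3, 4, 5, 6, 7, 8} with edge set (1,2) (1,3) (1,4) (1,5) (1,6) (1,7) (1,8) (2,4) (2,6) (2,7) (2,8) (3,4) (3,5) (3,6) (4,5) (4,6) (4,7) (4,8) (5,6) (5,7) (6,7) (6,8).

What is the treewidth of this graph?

4

A width-4 tree decomposition is:
Bags: B1 = {1, 4, 5, 6, 7}  B2 = {1, 2, 4, 6, 7}  B3 = {1, 3, 4, 5, 6}  B4 = {1, 2, 4, 6, 8}
Tree: B1–B2, B1–B3, B2–B4
The largest bag has 5 vertices, giving width 4; this decomposition certifies tw(G) ≤ 4. Conversely, {1, 2, 4, 6, 8} is a clique of size 5, and the vertices of any clique must share a bag in every tree decomposition; so some bag has ≥ 5 vertices and tw(G) ≥ 4. Combining the bounds, tw(G) = 4.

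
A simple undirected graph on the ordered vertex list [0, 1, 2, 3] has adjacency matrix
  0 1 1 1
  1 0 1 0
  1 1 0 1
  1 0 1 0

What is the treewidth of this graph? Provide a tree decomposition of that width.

Each bag holds 3 vertices, so the decomposition has width 2, which upper-bounds the treewidth. On the other hand G contains the 3-clique {0, 1, 2}. A clique must lie in a single bag of any decomposition, so no decomposition can have width below 2. Hence tw(G) = 2 exactly.

Treewidth 2.
One optimal decomposition is:
Bags: B1 = {0, 2, 3}  B2 = {0, 1, 2}
Tree: B1–B2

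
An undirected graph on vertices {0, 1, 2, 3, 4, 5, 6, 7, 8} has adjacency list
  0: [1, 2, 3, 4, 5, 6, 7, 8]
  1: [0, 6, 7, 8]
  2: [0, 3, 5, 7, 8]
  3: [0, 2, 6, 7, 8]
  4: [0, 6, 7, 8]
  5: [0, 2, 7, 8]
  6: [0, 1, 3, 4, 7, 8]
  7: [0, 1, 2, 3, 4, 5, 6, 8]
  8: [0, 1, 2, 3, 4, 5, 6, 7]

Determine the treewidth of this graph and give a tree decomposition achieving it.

The largest bag has 5 vertices, giving width 4; this decomposition certifies tw(G) ≤ 4. On the other hand G contains the 5-clique {0, 2, 3, 7, 8}. A clique must lie in a single bag of any decomposition, so no decomposition can have width below 4. Hence tw(G) = 4 exactly.

Treewidth 4.
Bags: B1 = {0, 3, 6, 7, 8}  B2 = {0, 4, 6, 7, 8}  B3 = {0, 1, 6, 7, 8}  B4 = {0, 2, 3, 7, 8}  B5 = {0, 2, 5, 7, 8}
Tree: B1–B2, B1–B3, B1–B4, B4–B5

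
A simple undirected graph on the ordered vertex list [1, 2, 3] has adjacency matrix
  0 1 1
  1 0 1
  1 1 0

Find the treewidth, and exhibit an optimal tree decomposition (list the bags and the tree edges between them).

Treewidth 2.
Bags: B1 = {1, 2, 3}
Tree: (single bag)

With just one bag of size 3, the width is 3 − 1 = 2, so tw(G) ≤ 2. For the lower bound, the 3 vertices {1, 2, 3} are pairwise adjacent, and any tree decomposition puts a clique entirely inside one bag — forcing width ≥ 2. Hence tw(G) = 2 exactly.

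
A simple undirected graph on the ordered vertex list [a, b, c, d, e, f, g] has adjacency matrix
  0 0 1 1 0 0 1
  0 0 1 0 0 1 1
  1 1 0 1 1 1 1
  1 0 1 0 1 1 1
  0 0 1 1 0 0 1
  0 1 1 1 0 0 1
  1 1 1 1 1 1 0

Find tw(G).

3

A width-3 tree decomposition is:
Bags: B1 = {c, d, e, g}  B2 = {a, c, d, g}  B3 = {c, d, f, g}  B4 = {b, c, f, g}
Tree: B1–B2, B2–B3, B3–B4
The largest bag has 4 vertices, giving width 3; this decomposition certifies tw(G) ≤ 3. Conversely, {c, d, e, g} is a clique of size 4, and the vertices of any clique must share a bag in every tree decomposition; so some bag has ≥ 4 vertices and tw(G) ≥ 3. Hence tw(G) = 3 exactly.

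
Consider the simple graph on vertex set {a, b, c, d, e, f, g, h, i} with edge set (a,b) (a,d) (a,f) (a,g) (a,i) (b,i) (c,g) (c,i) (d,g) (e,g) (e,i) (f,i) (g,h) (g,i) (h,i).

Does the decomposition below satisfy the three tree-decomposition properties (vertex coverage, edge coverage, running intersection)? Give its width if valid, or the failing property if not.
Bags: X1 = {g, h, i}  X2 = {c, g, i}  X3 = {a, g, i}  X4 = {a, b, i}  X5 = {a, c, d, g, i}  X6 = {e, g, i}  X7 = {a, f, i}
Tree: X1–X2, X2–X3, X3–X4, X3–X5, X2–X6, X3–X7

A tree decomposition must satisfy three properties: every vertex lies in some bag; for every edge, both endpoints lie together in some bag; and for every vertex, the bags containing it form a connected subtree. Here bags containing vertex c are not connected in the tree, so the decomposition is invalid.

No — bags containing vertex c are not connected in the tree.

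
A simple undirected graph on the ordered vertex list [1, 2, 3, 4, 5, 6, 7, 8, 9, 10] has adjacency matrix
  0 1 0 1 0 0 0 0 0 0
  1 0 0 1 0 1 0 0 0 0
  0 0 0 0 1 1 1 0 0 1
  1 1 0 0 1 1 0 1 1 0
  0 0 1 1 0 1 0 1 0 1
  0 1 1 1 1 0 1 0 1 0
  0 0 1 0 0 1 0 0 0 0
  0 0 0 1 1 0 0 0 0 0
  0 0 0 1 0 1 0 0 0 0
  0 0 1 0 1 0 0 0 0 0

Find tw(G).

2

A width-2 tree decomposition is:
Bags: B1 = {4, 5, 6}  B2 = {3, 5, 6}  B3 = {3, 6, 7}  B4 = {4, 6, 9}  B5 = {3, 5, 10}  B6 = {4, 5, 8}  B7 = {2, 4, 6}  B8 = {1, 2, 4}
Tree: B1–B2, B2–B3, B1–B4, B2–B5, B1–B6, B1–B7, B7–B8
Every bag has size at most 3, so the width is 3 − 1 = 2 and tw(G) ≤ 2. For the lower bound, the 3 vertices {3, 5, 10} are pairwise adjacent, and any tree decomposition puts a clique entirely inside one bag — forcing width ≥ 2. Combining the bounds, tw(G) = 2.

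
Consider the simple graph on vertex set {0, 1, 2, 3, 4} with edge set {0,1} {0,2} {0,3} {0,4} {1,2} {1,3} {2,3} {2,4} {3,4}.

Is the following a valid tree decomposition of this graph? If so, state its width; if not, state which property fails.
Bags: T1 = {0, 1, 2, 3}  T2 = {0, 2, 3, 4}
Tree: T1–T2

Vertex coverage: the bags together contain {0, 1, 2, 3, 4}, the full vertex set. Edge coverage: each edge of G has both endpoints in at least one bag. Running intersection: for every vertex, the bags containing it form a connected subtree. All three properties hold, so this is a valid tree decomposition of width max|bag| − 1 = 3, and hence tw(G) ≤ 3.

Yes; width 3.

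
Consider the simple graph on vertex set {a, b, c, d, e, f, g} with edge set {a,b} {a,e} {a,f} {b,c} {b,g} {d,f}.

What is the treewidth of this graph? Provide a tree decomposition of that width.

Each bag holds 2 vertices, so the decomposition has width 1, which upper-bounds the treewidth. G has an edge, so its treewidth is at least 1. Therefore the treewidth is 1.

Treewidth 1.
Bags: B1 = {a, b}  B2 = {a, f}  B3 = {b, g}  B4 = {d, f}  B5 = {a, e}  B6 = {b, c}
Tree: B1–B2, B1–B3, B2–B4, B2–B5, B3–B6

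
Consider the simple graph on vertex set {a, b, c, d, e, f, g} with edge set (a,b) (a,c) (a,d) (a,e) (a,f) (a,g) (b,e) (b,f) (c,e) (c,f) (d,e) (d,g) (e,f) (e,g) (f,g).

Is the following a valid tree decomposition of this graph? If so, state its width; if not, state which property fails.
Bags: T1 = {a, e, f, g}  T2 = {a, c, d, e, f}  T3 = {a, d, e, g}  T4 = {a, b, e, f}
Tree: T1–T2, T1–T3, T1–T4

A tree decomposition must satisfy three properties: every vertex lies in some bag; for every edge, both endpoints lie together in some bag; and for every vertex, the bags containing it form a connected subtree. Here bags containing vertex d are not connected in the tree, so the decomposition is invalid.

No — bags containing vertex d are not connected in the tree.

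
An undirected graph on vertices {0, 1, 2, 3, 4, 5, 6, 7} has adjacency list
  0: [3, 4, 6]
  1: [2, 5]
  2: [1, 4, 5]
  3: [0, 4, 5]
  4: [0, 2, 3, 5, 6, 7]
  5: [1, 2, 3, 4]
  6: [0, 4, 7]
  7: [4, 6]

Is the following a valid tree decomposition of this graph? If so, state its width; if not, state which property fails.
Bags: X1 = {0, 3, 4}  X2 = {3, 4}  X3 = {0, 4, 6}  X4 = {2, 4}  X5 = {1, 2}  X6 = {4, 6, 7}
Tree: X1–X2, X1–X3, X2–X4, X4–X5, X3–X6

No — vertex 5 appears in no bag.

A tree decomposition must satisfy three properties: every vertex lies in some bag; for every edge, both endpoints lie together in some bag; and for every vertex, the bags containing it form a connected subtree. Here vertex 5 appears in no bag, so the decomposition is invalid.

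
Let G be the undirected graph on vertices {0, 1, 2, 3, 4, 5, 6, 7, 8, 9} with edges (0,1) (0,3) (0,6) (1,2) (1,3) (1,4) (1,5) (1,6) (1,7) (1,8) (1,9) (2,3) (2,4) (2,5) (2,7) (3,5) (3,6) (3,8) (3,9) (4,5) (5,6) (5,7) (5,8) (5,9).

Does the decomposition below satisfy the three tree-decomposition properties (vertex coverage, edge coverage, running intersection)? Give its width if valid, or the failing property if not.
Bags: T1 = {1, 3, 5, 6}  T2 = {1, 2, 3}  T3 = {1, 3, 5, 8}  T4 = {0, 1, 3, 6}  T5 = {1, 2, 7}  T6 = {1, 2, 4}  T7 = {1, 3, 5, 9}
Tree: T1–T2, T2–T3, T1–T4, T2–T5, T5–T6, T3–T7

No — edge (5,2) lies in no bag.

A tree decomposition must satisfy three properties: every vertex lies in some bag; for every edge, both endpoints lie together in some bag; and for every vertex, the bags containing it form a connected subtree. Here edge (5,2) lies in no bag, so the decomposition is invalid.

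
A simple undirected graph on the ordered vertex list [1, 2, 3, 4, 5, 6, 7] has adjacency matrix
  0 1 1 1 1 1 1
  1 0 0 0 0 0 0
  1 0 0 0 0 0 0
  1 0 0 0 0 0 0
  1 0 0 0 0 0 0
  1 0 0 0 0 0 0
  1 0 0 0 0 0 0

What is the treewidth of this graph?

1

A width-1 tree decomposition is:
Bags: B1 = {1, 2}  B2 = {1, 3}  B3 = {1, 5}  B4 = {1, 4}  B5 = {1, 6}  B6 = {1, 7}
Tree: B1–B2, B2–B3, B3–B4, B2–B5, B2–B6
Every bag has size at most 2, so the width is 2 − 1 = 1 and tw(G) ≤ 1. Any graph with an edge has treewidth ≥ 1, and G has the edge 1–2. Combining the bounds, tw(G) = 1.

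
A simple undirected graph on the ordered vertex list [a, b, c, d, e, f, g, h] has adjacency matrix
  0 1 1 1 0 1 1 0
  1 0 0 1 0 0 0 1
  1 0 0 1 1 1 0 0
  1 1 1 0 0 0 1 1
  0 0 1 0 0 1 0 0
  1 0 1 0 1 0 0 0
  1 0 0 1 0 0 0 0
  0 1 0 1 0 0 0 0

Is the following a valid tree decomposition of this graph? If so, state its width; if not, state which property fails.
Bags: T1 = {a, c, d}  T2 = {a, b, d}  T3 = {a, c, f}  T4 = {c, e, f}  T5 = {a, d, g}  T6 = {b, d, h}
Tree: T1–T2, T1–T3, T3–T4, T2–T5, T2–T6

Vertex coverage: the bags together contain {a, b, c, d, e, f, g, h}, the full vertex set. Edge coverage: each edge of G has both endpoints in at least one bag. Running intersection: for every vertex, the bags containing it form a connected subtree. All three properties hold, so this is a valid tree decomposition of width max|bag| − 1 = 2, and hence tw(G) ≤ 2.

Yes; width 2.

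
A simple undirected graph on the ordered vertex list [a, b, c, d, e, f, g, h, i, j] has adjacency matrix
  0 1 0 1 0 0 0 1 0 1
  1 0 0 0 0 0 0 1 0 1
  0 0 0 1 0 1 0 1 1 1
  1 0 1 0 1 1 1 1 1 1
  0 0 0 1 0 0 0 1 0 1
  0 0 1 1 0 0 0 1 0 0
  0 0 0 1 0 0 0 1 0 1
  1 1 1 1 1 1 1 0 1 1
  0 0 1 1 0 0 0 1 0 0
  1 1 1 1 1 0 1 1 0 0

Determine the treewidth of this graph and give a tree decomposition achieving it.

Each bag holds 4 vertices, so the decomposition has width 3, which upper-bounds the treewidth. For the lower bound, the 4 vertices {d, g, h, j} are pairwise adjacent, and any tree decomposition puts a clique entirely inside one bag — forcing width ≥ 3. Therefore the treewidth is 3.

Treewidth 3.
One optimal decomposition is:
Bags: B1 = {a, d, h, j}  B2 = {d, g, h, j}  B3 = {d, e, h, j}  B4 = {c, d, h, j}  B5 = {c, d, h, i}  B6 = {a, b, h, j}  B7 = {c, d, f, h}
Tree: B1–B2, B1–B3, B1–B4, B4–B5, B1–B6, B5–B7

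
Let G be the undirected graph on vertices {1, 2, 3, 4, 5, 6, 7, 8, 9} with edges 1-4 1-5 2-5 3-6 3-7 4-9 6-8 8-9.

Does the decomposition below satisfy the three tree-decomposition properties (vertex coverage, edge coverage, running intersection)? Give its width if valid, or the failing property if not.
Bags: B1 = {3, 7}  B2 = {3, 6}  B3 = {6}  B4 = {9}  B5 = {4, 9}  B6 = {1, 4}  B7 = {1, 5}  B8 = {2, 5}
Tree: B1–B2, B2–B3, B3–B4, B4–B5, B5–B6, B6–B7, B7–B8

A tree decomposition must satisfy three properties: every vertex lies in some bag; for every edge, both endpoints lie together in some bag; and for every vertex, the bags containing it form a connected subtree. Here vertex 8 appears in no bag, so the decomposition is invalid.

No — vertex 8 appears in no bag.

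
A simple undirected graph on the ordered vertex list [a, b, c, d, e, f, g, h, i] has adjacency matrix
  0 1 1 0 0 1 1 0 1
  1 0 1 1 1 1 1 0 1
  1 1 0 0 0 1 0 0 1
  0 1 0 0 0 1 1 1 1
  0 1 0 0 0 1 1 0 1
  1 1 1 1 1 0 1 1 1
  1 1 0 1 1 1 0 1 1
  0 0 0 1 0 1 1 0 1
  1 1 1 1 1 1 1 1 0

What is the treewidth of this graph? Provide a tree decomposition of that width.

Every bag has size at most 5, so the width is 5 − 1 = 4 and tw(G) ≤ 4. For the lower bound, the 5 vertices {d, f, g, h, i} are pairwise adjacent, and any tree decomposition puts a clique entirely inside one bag — forcing width ≥ 4. Hence tw(G) = 4 exactly.

Treewidth 4.
One such decomposition:
Bags: B1 = {a, b, c, f, i}  B2 = {a, b, f, g, i}  B3 = {b, e, f, g, i}  B4 = {b, d, f, g, i}  B5 = {d, f, g, h, i}
Tree: B1–B2, B2–B3, B2–B4, B4–B5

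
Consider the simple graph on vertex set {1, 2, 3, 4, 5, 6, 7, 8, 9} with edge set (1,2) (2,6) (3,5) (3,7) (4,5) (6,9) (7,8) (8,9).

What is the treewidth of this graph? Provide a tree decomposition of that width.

Treewidth 1.
One such decomposition:
Bags: B1 = {4, 5}  B2 = {3, 5}  B3 = {3, 7}  B4 = {7, 8}  B5 = {8, 9}  B6 = {6, 9}  B7 = {2, 6}  B8 = {1, 2}
Tree: B1–B2, B2–B3, B3–B4, B4–B5, B5–B6, B6–B7, B7–B8

Every bag has size at most 2, so the width is 2 − 1 = 1 and tw(G) ≤ 1. Since G has at least one edge (e.g. 4–5), it is not an edgeless graph, so tw(G) ≥ 1. Therefore the treewidth is 1.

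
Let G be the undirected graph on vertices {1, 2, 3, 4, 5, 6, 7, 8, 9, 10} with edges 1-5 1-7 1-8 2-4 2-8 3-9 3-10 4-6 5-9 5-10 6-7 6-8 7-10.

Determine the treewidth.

2

A width-2 tree decomposition is:
Bags: B1 = {2, 4, 6}  B2 = {2, 6, 8}  B3 = {6, 7, 8}  B4 = {1, 7, 8}  B5 = {1, 7, 10}  B6 = {1, 5, 10}  B7 = {3, 5, 10}  B8 = {3, 5, 9}
Tree: B1–B2, B2–B3, B3–B4, B4–B5, B5–B6, B6–B7, B7–B8
The largest bag has 3 vertices, giving width 2; this decomposition certifies tw(G) ≤ 2. Since 4–2–8–6–4 is a cycle in G, G is not acyclic. Forests are exactly the graphs of treewidth ≤ 1, so tw(G) ≥ 2. The upper and lower bounds meet at 2, so that is the treewidth.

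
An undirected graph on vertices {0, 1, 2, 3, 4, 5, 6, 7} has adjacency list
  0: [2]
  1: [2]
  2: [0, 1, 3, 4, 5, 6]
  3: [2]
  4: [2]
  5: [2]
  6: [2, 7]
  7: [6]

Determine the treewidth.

A width-1 tree decomposition is:
Bags: B1 = {0, 2}  B2 = {2, 6}  B3 = {1, 2}  B4 = {2, 3}  B5 = {6, 7}  B6 = {2, 4}  B7 = {2, 5}
Tree: B1–B2, B1–B3, B3–B4, B2–B5, B3–B6, B3–B7
Each bag holds 2 vertices, so the decomposition has width 1, which upper-bounds the treewidth. Any graph with an edge has treewidth ≥ 1, and G has the edge 2–0. The upper and lower bounds meet at 1, so that is the treewidth.

1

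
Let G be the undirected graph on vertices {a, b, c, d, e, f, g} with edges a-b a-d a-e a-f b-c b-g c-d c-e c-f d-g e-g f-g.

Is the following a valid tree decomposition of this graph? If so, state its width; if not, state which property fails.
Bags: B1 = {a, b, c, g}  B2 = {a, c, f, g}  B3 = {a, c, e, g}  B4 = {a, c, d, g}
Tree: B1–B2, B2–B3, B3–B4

Yes; width 3.

Vertex coverage: the bags together contain {a, b, c, d, e, f, g}, the full vertex set. Edge coverage: each edge of G has both endpoints in at least one bag. Running intersection: for every vertex, the bags containing it form a connected subtree. All three properties hold, so this is a valid tree decomposition of width max|bag| − 1 = 3, and hence tw(G) ≤ 3.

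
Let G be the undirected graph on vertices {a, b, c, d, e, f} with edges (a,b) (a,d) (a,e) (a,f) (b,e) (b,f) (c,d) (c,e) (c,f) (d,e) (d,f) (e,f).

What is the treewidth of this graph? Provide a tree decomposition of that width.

The largest bag has 4 vertices, giving width 3; this decomposition certifies tw(G) ≤ 3. For the lower bound, the 4 vertices {c, d, e, f} are pairwise adjacent, and any tree decomposition puts a clique entirely inside one bag — forcing width ≥ 3. Hence tw(G) = 3 exactly.

Treewidth 3.
One optimal decomposition is:
Bags: B1 = {a, d, e, f}  B2 = {a, b, e, f}  B3 = {c, d, e, f}
Tree: B1–B2, B1–B3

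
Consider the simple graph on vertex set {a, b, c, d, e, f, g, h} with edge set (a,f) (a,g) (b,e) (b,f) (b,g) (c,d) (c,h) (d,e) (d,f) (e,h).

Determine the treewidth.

2

A width-2 tree decomposition is:
Bags: B1 = {a, f, g}  B2 = {b, f, g}  B3 = {b, d, f}  B4 = {b, d, e}  B5 = {c, d, e}  B6 = {c, e, h}
Tree: B1–B2, B2–B3, B3–B4, B4–B5, B5–B6
Every bag has size at most 3, so the width is 3 − 1 = 2 and tw(G) ≤ 2. Since a–g–b–f–a is a cycle in G, G is not acyclic. Forests are exactly the graphs of treewidth ≤ 1, so tw(G) ≥ 2. Therefore the treewidth is 2.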